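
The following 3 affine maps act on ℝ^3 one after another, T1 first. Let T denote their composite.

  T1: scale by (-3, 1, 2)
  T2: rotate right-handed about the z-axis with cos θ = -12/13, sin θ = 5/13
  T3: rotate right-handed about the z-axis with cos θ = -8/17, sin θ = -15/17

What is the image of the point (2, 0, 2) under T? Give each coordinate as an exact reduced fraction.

T(p) = (-1026/221, -840/221, 4)

T1 scale by (-3, 1, 2): (2, 0, 2) → (-6, 0, 4)
T2 rotate right-handed about the z-axis with cos θ = -12/13, sin θ = 5/13: (-6, 0, 4) → (72/13, -30/13, 4)
T3 rotate right-handed about the z-axis with cos θ = -8/17, sin θ = -15/17: (72/13, -30/13, 4) → (-1026/221, -840/221, 4)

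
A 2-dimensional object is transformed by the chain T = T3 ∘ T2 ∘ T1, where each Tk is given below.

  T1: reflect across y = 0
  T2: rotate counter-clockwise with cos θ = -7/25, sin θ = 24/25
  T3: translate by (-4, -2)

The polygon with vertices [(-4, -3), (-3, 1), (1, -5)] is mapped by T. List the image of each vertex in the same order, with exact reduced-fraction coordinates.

image vertices: (-144/25, -167/25), (-11/5, -23/5), (-227/25, -61/25)

T1 reflect across y = 0: (-4, -3) → (-4, 3); (-3, 1) → (-3, -1); (1, -5) → (1, 5)
T2 rotate counter-clockwise with cos θ = -7/25, sin θ = 24/25: (-4, 3) → (-44/25, -117/25); (-3, -1) → (9/5, -13/5); (1, 5) → (-127/25, -11/25)
T3 translate by (-4, -2): (-44/25, -117/25) → (-144/25, -167/25); (9/5, -13/5) → (-11/5, -23/5); (-127/25, -11/25) → (-227/25, -61/25)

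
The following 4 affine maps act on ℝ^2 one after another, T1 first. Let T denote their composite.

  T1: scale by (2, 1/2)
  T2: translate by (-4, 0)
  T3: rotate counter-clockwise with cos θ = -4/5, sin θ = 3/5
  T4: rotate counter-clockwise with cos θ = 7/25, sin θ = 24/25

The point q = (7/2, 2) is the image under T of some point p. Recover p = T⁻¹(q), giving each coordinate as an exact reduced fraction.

T1 = [2 0 0; 0 1/2 0; 0 0 1]
T2·T1 = [2 0 -4; 0 1/2 0; 0 0 1]
T3·…·T1 = [-8/5 -3/10 16/5; 6/5 -2/5 -12/5; 0 0 1]
T4·…·T1 = [-8/5 3/10 16/5; -6/5 -2/5 12/5; 0 0 1]
det M = 1; M⁻¹ = [-2/5 -3/10 2; 6/5 -8/5 0; 0 0 1]
M⁻¹ · (7/2, 2)ᵀ = (0, 1)ᵀ

p = (0, 1)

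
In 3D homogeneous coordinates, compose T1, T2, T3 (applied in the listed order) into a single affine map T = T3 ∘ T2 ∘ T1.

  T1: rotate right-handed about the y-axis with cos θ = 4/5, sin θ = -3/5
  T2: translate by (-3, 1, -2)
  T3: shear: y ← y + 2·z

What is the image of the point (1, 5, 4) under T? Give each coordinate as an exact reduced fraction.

T(p) = (-23/5, 48/5, 9/5)

T1 rotate right-handed about the y-axis with cos θ = 4/5, sin θ = -3/5: (1, 5, 4) → (-8/5, 5, 19/5)
T2 translate by (-3, 1, -2): (-8/5, 5, 19/5) → (-23/5, 6, 9/5)
T3 shear: y ← y + 2·z: (-23/5, 6, 9/5) → (-23/5, 48/5, 9/5)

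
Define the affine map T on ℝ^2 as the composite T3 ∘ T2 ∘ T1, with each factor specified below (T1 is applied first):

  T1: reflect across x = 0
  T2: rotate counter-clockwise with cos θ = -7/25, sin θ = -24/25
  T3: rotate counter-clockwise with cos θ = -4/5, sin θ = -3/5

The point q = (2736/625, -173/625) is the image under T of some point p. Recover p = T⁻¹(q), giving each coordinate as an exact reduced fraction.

T1 = [-1 0 0; 0 1 0; 0 0 1]
T2·T1 = [7/25 24/25 0; 24/25 -7/25 0; 0 0 1]
T3·…·T1 = [44/125 -117/125 0; -117/125 -44/125 0; 0 0 1]
det M = -1; M⁻¹ = [44/125 -117/125 0; -117/125 -44/125 0; 0 0 1]
M⁻¹ · (2736/625, -173/625)ᵀ = (9/5, -4)ᵀ

p = (9/5, -4)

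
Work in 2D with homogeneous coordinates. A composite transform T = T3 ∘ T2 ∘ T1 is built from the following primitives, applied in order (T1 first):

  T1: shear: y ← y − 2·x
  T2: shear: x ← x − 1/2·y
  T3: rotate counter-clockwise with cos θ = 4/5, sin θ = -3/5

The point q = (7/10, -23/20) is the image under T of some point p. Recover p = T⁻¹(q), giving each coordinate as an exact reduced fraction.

T1 = [1 0 0; -2 1 0; 0 0 1]
T2·T1 = [2 -1/2 0; -2 1 0; 0 0 1]
T3·…·T1 = [2/5 1/5 0; -14/5 11/10 0; 0 0 1]
det M = 1; M⁻¹ = [11/10 -1/5 0; 14/5 2/5 0; 0 0 1]
M⁻¹ · (7/10, -23/20)ᵀ = (1, 3/2)ᵀ

p = (1, 3/2)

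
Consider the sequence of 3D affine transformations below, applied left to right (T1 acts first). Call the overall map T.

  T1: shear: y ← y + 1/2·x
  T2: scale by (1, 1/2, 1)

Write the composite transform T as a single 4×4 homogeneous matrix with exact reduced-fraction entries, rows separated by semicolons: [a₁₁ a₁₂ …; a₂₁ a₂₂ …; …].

T = [1 0 0 0; 1/4 1/2 0 0; 0 0 1 0; 0 0 0 1]

T1 = [1 0 0 0; 1/2 1 0 0; 0 0 1 0; 0 0 0 1]
T2·T1 = [1 0 0 0; 1/4 1/2 0 0; 0 0 1 0; 0 0 0 1]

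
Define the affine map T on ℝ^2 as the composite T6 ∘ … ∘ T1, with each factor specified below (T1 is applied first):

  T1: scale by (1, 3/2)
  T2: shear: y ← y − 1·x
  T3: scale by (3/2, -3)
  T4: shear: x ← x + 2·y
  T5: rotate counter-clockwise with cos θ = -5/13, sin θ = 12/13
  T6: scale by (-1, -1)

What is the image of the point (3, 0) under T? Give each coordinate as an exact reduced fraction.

T(p) = (441/26, -225/13)

T1 scale by (1, 3/2): (3, 0) → (3, 0)
T2 shear: y ← y − 1·x: (3, 0) → (3, -3)
T3 scale by (3/2, -3): (3, -3) → (9/2, 9)
T4 shear: x ← x + 2·y: (9/2, 9) → (45/2, 9)
T5 rotate counter-clockwise with cos θ = -5/13, sin θ = 12/13: (45/2, 9) → (-441/26, 225/13)
T6 scale by (-1, -1): (-441/26, 225/13) → (441/26, -225/13)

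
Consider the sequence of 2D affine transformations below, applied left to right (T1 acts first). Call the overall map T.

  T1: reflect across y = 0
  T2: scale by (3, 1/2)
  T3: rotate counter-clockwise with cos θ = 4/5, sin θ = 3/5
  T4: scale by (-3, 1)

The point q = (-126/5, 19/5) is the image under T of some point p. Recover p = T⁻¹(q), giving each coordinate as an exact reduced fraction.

T1 = [1 0 0; 0 -1 0; 0 0 1]
T2·T1 = [3 0 0; 0 -1/2 0; 0 0 1]
T3·…·T1 = [12/5 3/10 0; 9/5 -2/5 0; 0 0 1]
T4·…·T1 = [-36/5 -9/10 0; 9/5 -2/5 0; 0 0 1]
det M = 9/2; M⁻¹ = [-4/45 1/5 0; -2/5 -8/5 0; 0 0 1]
M⁻¹ · (-126/5, 19/5)ᵀ = (3, 4)ᵀ

p = (3, 4)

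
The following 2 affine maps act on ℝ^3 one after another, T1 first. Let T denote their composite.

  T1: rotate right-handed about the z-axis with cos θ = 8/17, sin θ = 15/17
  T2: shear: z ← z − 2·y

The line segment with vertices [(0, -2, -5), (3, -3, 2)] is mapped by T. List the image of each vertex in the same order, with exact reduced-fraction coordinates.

image vertices: (30/17, -16/17, -53/17), (69/17, 21/17, -8/17)

T1 rotate right-handed about the z-axis with cos θ = 8/17, sin θ = 15/17: (0, -2, -5) → (30/17, -16/17, -5); (3, -3, 2) → (69/17, 21/17, 2)
T2 shear: z ← z − 2·y: (30/17, -16/17, -5) → (30/17, -16/17, -53/17); (69/17, 21/17, 2) → (69/17, 21/17, -8/17)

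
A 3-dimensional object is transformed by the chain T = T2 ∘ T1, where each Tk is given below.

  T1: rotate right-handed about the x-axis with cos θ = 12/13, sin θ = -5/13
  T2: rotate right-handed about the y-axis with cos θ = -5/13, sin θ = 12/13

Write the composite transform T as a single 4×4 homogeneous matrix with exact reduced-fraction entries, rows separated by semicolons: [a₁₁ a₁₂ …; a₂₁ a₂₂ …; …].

T1 = [1 0 0 0; 0 12/13 5/13 0; 0 -5/13 12/13 0; 0 0 0 1]
T2·T1 = [-5/13 -60/169 144/169 0; 0 12/13 5/13 0; -12/13 25/169 -60/169 0; 0 0 0 1]

T = [-5/13 -60/169 144/169 0; 0 12/13 5/13 0; -12/13 25/169 -60/169 0; 0 0 0 1]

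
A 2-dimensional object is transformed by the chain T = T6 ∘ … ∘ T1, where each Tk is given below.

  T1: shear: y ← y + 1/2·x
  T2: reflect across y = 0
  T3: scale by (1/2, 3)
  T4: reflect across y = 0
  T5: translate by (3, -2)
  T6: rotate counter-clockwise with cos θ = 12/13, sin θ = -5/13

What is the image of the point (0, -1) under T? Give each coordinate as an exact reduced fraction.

T1 shear: y ← y + 1/2·x: (0, -1) → (0, -1)
T2 reflect across y = 0: (0, -1) → (0, 1)
T3 scale by (1/2, 3): (0, 1) → (0, 3)
T4 reflect across y = 0: (0, 3) → (0, -3)
T5 translate by (3, -2): (0, -3) → (3, -5)
T6 rotate counter-clockwise with cos θ = 12/13, sin θ = -5/13: (3, -5) → (11/13, -75/13)

T(p) = (11/13, -75/13)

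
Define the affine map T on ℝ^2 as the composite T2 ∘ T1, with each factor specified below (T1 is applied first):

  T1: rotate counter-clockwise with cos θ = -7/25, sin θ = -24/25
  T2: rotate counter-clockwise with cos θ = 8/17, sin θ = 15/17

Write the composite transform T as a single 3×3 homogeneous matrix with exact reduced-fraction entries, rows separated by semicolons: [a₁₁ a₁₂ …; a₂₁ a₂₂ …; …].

T = [304/425 297/425 0; -297/425 304/425 0; 0 0 1]

T1 = [-7/25 24/25 0; -24/25 -7/25 0; 0 0 1]
T2·T1 = [304/425 297/425 0; -297/425 304/425 0; 0 0 1]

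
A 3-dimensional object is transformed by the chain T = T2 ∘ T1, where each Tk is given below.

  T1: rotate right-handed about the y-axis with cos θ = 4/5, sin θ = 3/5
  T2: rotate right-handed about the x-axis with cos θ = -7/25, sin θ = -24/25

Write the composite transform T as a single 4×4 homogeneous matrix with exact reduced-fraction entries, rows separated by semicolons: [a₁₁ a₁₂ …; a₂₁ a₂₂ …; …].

T1 = [4/5 0 3/5 0; 0 1 0 0; -3/5 0 4/5 0; 0 0 0 1]
T2·T1 = [4/5 0 3/5 0; -72/125 -7/25 96/125 0; 21/125 -24/25 -28/125 0; 0 0 0 1]

T = [4/5 0 3/5 0; -72/125 -7/25 96/125 0; 21/125 -24/25 -28/125 0; 0 0 0 1]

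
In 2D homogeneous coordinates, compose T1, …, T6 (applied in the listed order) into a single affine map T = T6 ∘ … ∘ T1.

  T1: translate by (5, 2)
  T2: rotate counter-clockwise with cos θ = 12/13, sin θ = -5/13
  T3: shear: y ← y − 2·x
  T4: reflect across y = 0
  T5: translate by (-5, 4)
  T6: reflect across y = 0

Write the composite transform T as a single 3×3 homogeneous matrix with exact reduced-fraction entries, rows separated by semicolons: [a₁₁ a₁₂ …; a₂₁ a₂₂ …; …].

T = [12/13 5/13 5/13; -29/13 2/13 -193/13; 0 0 1]

T1 = [1 0 5; 0 1 2; 0 0 1]
T2·T1 = [12/13 5/13 70/13; -5/13 12/13 -1/13; 0 0 1]
T3·…·T1 = [12/13 5/13 70/13; -29/13 2/13 -141/13; 0 0 1]
T4·…·T1 = [12/13 5/13 70/13; 29/13 -2/13 141/13; 0 0 1]
T5·…·T1 = [12/13 5/13 5/13; 29/13 -2/13 193/13; 0 0 1]
T6·…·T1 = [12/13 5/13 5/13; -29/13 2/13 -193/13; 0 0 1]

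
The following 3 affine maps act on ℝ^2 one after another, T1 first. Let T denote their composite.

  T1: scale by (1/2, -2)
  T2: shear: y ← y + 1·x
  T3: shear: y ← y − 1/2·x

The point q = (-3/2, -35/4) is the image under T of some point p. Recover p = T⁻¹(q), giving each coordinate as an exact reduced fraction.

p = (-3, 4)

T1 = [1/2 0 0; 0 -2 0; 0 0 1]
T2·T1 = [1/2 0 0; 1/2 -2 0; 0 0 1]
T3·…·T1 = [1/2 0 0; 1/4 -2 0; 0 0 1]
det M = -1; M⁻¹ = [2 0 0; 1/4 -1/2 0; 0 0 1]
M⁻¹ · (-3/2, -35/4)ᵀ = (-3, 4)ᵀ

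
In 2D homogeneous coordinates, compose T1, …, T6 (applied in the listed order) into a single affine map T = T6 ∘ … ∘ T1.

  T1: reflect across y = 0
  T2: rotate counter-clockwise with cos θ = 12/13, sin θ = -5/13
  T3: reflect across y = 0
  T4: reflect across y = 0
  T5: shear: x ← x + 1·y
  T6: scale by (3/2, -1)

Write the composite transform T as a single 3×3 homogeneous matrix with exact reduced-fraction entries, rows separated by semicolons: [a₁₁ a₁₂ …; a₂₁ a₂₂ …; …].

T = [21/26 -51/26 0; 5/13 12/13 0; 0 0 1]

T1 = [1 0 0; 0 -1 0; 0 0 1]
T2·T1 = [12/13 -5/13 0; -5/13 -12/13 0; 0 0 1]
T3·…·T1 = [12/13 -5/13 0; 5/13 12/13 0; 0 0 1]
T4·…·T1 = [12/13 -5/13 0; -5/13 -12/13 0; 0 0 1]
T5·…·T1 = [7/13 -17/13 0; -5/13 -12/13 0; 0 0 1]
T6·…·T1 = [21/26 -51/26 0; 5/13 12/13 0; 0 0 1]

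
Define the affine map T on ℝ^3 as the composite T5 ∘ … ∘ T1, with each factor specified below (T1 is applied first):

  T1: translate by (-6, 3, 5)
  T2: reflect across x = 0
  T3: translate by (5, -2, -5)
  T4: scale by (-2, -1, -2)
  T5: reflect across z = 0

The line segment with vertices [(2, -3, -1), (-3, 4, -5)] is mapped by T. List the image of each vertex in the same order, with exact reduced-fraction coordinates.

image vertices: (-18, 2, -2), (-28, -5, -10)

T1 translate by (-6, 3, 5): (2, -3, -1) → (-4, 0, 4); (-3, 4, -5) → (-9, 7, 0)
T2 reflect across x = 0: (-4, 0, 4) → (4, 0, 4); (-9, 7, 0) → (9, 7, 0)
T3 translate by (5, -2, -5): (4, 0, 4) → (9, -2, -1); (9, 7, 0) → (14, 5, -5)
T4 scale by (-2, -1, -2): (9, -2, -1) → (-18, 2, 2); (14, 5, -5) → (-28, -5, 10)
T5 reflect across z = 0: (-18, 2, 2) → (-18, 2, -2); (-28, -5, 10) → (-28, -5, -10)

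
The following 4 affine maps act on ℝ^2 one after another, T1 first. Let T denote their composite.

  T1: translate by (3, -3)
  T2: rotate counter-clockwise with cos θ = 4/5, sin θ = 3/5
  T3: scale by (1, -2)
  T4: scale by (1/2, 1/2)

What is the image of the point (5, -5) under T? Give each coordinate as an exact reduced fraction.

T(p) = (28/5, 8/5)

T1 translate by (3, -3): (5, -5) → (8, -8)
T2 rotate counter-clockwise with cos θ = 4/5, sin θ = 3/5: (8, -8) → (56/5, -8/5)
T3 scale by (1, -2): (56/5, -8/5) → (56/5, 16/5)
T4 scale by (1/2, 1/2): (56/5, 16/5) → (28/5, 8/5)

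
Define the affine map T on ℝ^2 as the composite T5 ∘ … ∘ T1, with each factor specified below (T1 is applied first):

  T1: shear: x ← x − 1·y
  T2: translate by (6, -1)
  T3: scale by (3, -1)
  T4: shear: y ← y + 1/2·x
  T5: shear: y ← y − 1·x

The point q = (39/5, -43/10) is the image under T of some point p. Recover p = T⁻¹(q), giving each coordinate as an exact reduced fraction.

p = (-2, 7/5)

T1 = [1 -1 0; 0 1 0; 0 0 1]
T2·T1 = [1 -1 6; 0 1 -1; 0 0 1]
T3·…·T1 = [3 -3 18; 0 -1 1; 0 0 1]
T4·…·T1 = [3 -3 18; 3/2 -5/2 10; 0 0 1]
T5·…·T1 = [3 -3 18; -3/2 1/2 -8; 0 0 1]
det M = -3; M⁻¹ = [-1/6 -1 -5; -1/2 -1 1; 0 0 1]
M⁻¹ · (39/5, -43/10)ᵀ = (-2, 7/5)ᵀ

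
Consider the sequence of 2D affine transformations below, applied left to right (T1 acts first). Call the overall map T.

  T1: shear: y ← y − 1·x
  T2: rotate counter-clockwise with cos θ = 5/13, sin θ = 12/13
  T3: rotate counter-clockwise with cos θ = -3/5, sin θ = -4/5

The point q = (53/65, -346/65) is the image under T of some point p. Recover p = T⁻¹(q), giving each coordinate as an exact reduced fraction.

p = (5, 3)

T1 = [1 0 0; -1 1 0; 0 0 1]
T2·T1 = [17/13 -12/13 0; 7/13 5/13 0; 0 0 1]
T3·…·T1 = [-23/65 56/65 0; -89/65 33/65 0; 0 0 1]
det M = 1; M⁻¹ = [33/65 -56/65 0; 89/65 -23/65 0; 0 0 1]
M⁻¹ · (53/65, -346/65)ᵀ = (5, 3)ᵀ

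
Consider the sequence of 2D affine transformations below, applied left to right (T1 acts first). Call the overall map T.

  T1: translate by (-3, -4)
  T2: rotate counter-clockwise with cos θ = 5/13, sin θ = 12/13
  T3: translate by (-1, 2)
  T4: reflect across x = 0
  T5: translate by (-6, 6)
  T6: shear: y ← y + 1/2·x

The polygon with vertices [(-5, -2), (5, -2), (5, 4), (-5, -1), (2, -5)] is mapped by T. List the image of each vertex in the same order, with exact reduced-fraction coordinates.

image vertices: (-97/13, -141/26), (-147/13, 49/26), (-75/13, 181/26), (-85/13, -119/26), (-168/13, -37/13)

T1 translate by (-3, -4): (-5, -2) → (-8, -6); (5, -2) → (2, -6); (5, 4) → (2, 0); (-5, -1) → (-8, -5); (2, -5) → (-1, -9)
T2 rotate counter-clockwise with cos θ = 5/13, sin θ = 12/13: (-8, -6) → (32/13, -126/13); (2, -6) → (82/13, -6/13); (2, 0) → (10/13, 24/13); (-8, -5) → (20/13, -121/13); (-1, -9) → (103/13, -57/13)
T3 translate by (-1, 2): (32/13, -126/13) → (19/13, -100/13); (82/13, -6/13) → (69/13, 20/13); (10/13, 24/13) → (-3/13, 50/13); (20/13, -121/13) → (7/13, -95/13); (103/13, -57/13) → (90/13, -31/13)
T4 reflect across x = 0: (19/13, -100/13) → (-19/13, -100/13); (69/13, 20/13) → (-69/13, 20/13); (-3/13, 50/13) → (3/13, 50/13); (7/13, -95/13) → (-7/13, -95/13); (90/13, -31/13) → (-90/13, -31/13)
T5 translate by (-6, 6): (-19/13, -100/13) → (-97/13, -22/13); (-69/13, 20/13) → (-147/13, 98/13); (3/13, 50/13) → (-75/13, 128/13); (-7/13, -95/13) → (-85/13, -17/13); (-90/13, -31/13) → (-168/13, 47/13)
T6 shear: y ← y + 1/2·x: (-97/13, -22/13) → (-97/13, -141/26); (-147/13, 98/13) → (-147/13, 49/26); (-75/13, 128/13) → (-75/13, 181/26); (-85/13, -17/13) → (-85/13, -119/26); (-168/13, 47/13) → (-168/13, -37/13)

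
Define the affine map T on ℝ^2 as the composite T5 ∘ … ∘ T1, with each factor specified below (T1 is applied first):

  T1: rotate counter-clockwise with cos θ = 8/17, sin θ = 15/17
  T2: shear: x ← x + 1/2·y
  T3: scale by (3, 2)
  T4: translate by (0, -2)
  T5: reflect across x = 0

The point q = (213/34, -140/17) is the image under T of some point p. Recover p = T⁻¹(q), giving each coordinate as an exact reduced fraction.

T1 = [8/17 -15/17 0; 15/17 8/17 0; 0 0 1]
T2·T1 = [31/34 -11/17 0; 15/17 8/17 0; 0 0 1]
T3·…·T1 = [93/34 -33/17 0; 30/17 16/17 0; 0 0 1]
T4·…·T1 = [93/34 -33/17 0; 30/17 16/17 -2; 0 0 1]
T5·…·T1 = [-93/34 33/17 0; 30/17 16/17 -2; 0 0 1]
det M = -6; M⁻¹ = [-8/51 11/34 11/17; 5/17 31/68 31/34; 0 0 1]
M⁻¹ · (213/34, -140/17)ᵀ = (-3, -1)ᵀ

p = (-3, -1)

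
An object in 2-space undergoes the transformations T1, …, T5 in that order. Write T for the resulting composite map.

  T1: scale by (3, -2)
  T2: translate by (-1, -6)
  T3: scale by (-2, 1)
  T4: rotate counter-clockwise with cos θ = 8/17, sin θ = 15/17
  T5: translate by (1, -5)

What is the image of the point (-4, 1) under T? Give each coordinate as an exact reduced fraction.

T(p) = (345/17, 241/17)

T1 scale by (3, -2): (-4, 1) → (-12, -2)
T2 translate by (-1, -6): (-12, -2) → (-13, -8)
T3 scale by (-2, 1): (-13, -8) → (26, -8)
T4 rotate counter-clockwise with cos θ = 8/17, sin θ = 15/17: (26, -8) → (328/17, 326/17)
T5 translate by (1, -5): (328/17, 326/17) → (345/17, 241/17)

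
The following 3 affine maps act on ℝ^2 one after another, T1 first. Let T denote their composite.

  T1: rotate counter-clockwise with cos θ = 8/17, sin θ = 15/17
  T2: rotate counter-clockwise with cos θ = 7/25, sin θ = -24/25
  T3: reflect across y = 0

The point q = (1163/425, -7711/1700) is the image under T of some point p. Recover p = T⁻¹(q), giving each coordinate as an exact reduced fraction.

p = (7/4, 5)

T1 = [8/17 -15/17 0; 15/17 8/17 0; 0 0 1]
T2·T1 = [416/425 87/425 0; -87/425 416/425 0; 0 0 1]
T3·…·T1 = [416/425 87/425 0; 87/425 -416/425 0; 0 0 1]
det M = -1; M⁻¹ = [416/425 87/425 0; 87/425 -416/425 0; 0 0 1]
M⁻¹ · (1163/425, -7711/1700)ᵀ = (7/4, 5)ᵀ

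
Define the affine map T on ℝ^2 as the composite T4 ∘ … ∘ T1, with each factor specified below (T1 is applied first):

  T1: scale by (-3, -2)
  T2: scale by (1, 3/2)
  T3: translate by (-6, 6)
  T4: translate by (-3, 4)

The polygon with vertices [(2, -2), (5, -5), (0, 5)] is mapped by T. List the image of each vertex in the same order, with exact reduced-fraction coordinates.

image vertices: (-15, 16), (-24, 25), (-9, -5)

T1 scale by (-3, -2): (2, -2) → (-6, 4); (5, -5) → (-15, 10); (0, 5) → (0, -10)
T2 scale by (1, 3/2): (-6, 4) → (-6, 6); (-15, 10) → (-15, 15); (0, -10) → (0, -15)
T3 translate by (-6, 6): (-6, 6) → (-12, 12); (-15, 15) → (-21, 21); (0, -15) → (-6, -9)
T4 translate by (-3, 4): (-12, 12) → (-15, 16); (-21, 21) → (-24, 25); (-6, -9) → (-9, -5)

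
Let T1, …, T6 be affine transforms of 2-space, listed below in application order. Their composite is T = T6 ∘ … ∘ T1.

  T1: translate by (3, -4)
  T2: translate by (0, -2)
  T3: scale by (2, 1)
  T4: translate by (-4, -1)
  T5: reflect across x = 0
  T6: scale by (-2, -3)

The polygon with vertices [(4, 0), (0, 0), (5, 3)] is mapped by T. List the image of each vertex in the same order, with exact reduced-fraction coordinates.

image vertices: (20, 21), (4, 21), (24, 12)

T1 translate by (3, -4): (4, 0) → (7, -4); (0, 0) → (3, -4); (5, 3) → (8, -1)
T2 translate by (0, -2): (7, -4) → (7, -6); (3, -4) → (3, -6); (8, -1) → (8, -3)
T3 scale by (2, 1): (7, -6) → (14, -6); (3, -6) → (6, -6); (8, -3) → (16, -3)
T4 translate by (-4, -1): (14, -6) → (10, -7); (6, -6) → (2, -7); (16, -3) → (12, -4)
T5 reflect across x = 0: (10, -7) → (-10, -7); (2, -7) → (-2, -7); (12, -4) → (-12, -4)
T6 scale by (-2, -3): (-10, -7) → (20, 21); (-2, -7) → (4, 21); (-12, -4) → (24, 12)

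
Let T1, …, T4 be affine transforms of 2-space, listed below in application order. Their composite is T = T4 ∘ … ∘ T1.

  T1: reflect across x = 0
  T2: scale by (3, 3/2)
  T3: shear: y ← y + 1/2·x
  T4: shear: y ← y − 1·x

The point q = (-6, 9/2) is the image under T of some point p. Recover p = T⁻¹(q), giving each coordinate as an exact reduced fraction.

T1 = [-1 0 0; 0 1 0; 0 0 1]
T2·T1 = [-3 0 0; 0 3/2 0; 0 0 1]
T3·…·T1 = [-3 0 0; -3/2 3/2 0; 0 0 1]
T4·…·T1 = [-3 0 0; 3/2 3/2 0; 0 0 1]
det M = -9/2; M⁻¹ = [-1/3 0 0; 1/3 2/3 0; 0 0 1]
M⁻¹ · (-6, 9/2)ᵀ = (2, 1)ᵀ

p = (2, 1)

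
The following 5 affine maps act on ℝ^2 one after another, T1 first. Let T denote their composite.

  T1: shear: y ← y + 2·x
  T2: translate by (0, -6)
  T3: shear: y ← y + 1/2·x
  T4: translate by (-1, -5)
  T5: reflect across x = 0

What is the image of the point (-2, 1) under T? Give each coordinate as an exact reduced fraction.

T(p) = (3, -15)

T1 shear: y ← y + 2·x: (-2, 1) → (-2, -3)
T2 translate by (0, -6): (-2, -3) → (-2, -9)
T3 shear: y ← y + 1/2·x: (-2, -9) → (-2, -10)
T4 translate by (-1, -5): (-2, -10) → (-3, -15)
T5 reflect across x = 0: (-3, -15) → (3, -15)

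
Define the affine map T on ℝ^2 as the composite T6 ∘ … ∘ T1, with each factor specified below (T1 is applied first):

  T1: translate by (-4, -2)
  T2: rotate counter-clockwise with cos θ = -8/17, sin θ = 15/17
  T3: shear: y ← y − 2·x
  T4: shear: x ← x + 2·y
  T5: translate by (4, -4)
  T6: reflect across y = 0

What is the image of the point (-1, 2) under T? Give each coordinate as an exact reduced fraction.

T(p) = (-202/17, 223/17)

T1 translate by (-4, -2): (-1, 2) → (-5, 0)
T2 rotate counter-clockwise with cos θ = -8/17, sin θ = 15/17: (-5, 0) → (40/17, -75/17)
T3 shear: y ← y − 2·x: (40/17, -75/17) → (40/17, -155/17)
T4 shear: x ← x + 2·y: (40/17, -155/17) → (-270/17, -155/17)
T5 translate by (4, -4): (-270/17, -155/17) → (-202/17, -223/17)
T6 reflect across y = 0: (-202/17, -223/17) → (-202/17, 223/17)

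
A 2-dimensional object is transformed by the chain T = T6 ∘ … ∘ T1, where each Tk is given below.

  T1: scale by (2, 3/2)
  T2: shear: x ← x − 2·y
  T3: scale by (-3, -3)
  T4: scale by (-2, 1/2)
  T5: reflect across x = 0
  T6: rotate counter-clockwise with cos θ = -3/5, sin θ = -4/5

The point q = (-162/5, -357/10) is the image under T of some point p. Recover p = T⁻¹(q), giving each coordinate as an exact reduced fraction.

T1 = [2 0 0; 0 3/2 0; 0 0 1]
T2·T1 = [2 -3 0; 0 3/2 0; 0 0 1]
T3·…·T1 = [-6 9 0; 0 -9/2 0; 0 0 1]
T4·…·T1 = [12 -18 0; 0 -9/4 0; 0 0 1]
T5·…·T1 = [-12 18 0; 0 -9/4 0; 0 0 1]
T6·…·T1 = [36/5 -63/5 0; 48/5 -261/20 0; 0 0 1]
det M = 27; M⁻¹ = [-29/60 7/15 0; -16/45 4/15 0; 0 0 1]
M⁻¹ · (-162/5, -357/10)ᵀ = (-1, 2)ᵀ

p = (-1, 2)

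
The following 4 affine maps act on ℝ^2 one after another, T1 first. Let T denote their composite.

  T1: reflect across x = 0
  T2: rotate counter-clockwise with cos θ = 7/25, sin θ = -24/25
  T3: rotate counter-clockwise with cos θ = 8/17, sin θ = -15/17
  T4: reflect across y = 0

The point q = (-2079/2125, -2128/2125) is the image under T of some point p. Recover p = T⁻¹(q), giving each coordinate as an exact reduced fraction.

p = (0, -7/5)

T1 = [-1 0 0; 0 1 0; 0 0 1]
T2·T1 = [-7/25 24/25 0; 24/25 7/25 0; 0 0 1]
T3·…·T1 = [304/425 297/425 0; 297/425 -304/425 0; 0 0 1]
T4·…·T1 = [304/425 297/425 0; -297/425 304/425 0; 0 0 1]
det M = 1; M⁻¹ = [304/425 -297/425 0; 297/425 304/425 0; 0 0 1]
M⁻¹ · (-2079/2125, -2128/2125)ᵀ = (0, -7/5)ᵀ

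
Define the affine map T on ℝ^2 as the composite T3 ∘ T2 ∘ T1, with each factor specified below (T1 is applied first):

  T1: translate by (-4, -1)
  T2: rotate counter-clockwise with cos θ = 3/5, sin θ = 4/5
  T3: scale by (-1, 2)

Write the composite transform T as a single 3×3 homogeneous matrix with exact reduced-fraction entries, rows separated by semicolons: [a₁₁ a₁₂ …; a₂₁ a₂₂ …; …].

T1 = [1 0 -4; 0 1 -1; 0 0 1]
T2·T1 = [3/5 -4/5 -8/5; 4/5 3/5 -19/5; 0 0 1]
T3·…·T1 = [-3/5 4/5 8/5; 8/5 6/5 -38/5; 0 0 1]

T = [-3/5 4/5 8/5; 8/5 6/5 -38/5; 0 0 1]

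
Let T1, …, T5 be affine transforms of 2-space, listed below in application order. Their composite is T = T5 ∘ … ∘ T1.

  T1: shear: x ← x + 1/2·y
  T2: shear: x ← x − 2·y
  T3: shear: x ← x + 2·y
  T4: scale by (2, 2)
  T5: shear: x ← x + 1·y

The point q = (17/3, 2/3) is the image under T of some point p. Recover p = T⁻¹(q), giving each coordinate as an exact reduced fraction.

T1 = [1 1/2 0; 0 1 0; 0 0 1]
T2·T1 = [1 -3/2 0; 0 1 0; 0 0 1]
T3·…·T1 = [1 1/2 0; 0 1 0; 0 0 1]
T4·…·T1 = [2 1 0; 0 2 0; 0 0 1]
T5·…·T1 = [2 3 0; 0 2 0; 0 0 1]
det M = 4; M⁻¹ = [1/2 -3/4 0; 0 1/2 0; 0 0 1]
M⁻¹ · (17/3, 2/3)ᵀ = (7/3, 1/3)ᵀ

p = (7/3, 1/3)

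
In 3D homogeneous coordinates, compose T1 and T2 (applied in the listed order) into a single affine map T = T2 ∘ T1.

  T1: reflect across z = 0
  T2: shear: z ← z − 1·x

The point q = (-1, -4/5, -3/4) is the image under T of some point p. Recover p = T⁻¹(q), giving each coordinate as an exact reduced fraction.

p = (-1, -4/5, 7/4)

T1 = [1 0 0 0; 0 1 0 0; 0 0 -1 0; 0 0 0 1]
T2·T1 = [1 0 0 0; 0 1 0 0; -1 0 -1 0; 0 0 0 1]
det M = -1; M⁻¹ = [1 0 0 0; 0 1 0 0; -1 0 -1 0; 0 0 0 1]
M⁻¹ · (-1, -4/5, -3/4)ᵀ = (-1, -4/5, 7/4)ᵀ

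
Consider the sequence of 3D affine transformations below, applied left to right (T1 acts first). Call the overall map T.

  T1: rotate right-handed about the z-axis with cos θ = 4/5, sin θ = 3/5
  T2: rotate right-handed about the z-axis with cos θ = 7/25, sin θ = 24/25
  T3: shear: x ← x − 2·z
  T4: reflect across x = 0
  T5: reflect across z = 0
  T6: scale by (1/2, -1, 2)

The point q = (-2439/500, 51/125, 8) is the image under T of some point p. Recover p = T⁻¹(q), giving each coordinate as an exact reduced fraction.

p = (-1, -3/2, -4)

T1 = [4/5 -3/5 0 0; 3/5 4/5 0 0; 0 0 1 0; 0 0 0 1]
T2·T1 = [-44/125 -117/125 0 0; 117/125 -44/125 0 0; 0 0 1 0; 0 0 0 1]
T3·…·T1 = [-44/125 -117/125 -2 0; 117/125 -44/125 0 0; 0 0 1 0; 0 0 0 1]
T4·…·T1 = [44/125 117/125 2 0; 117/125 -44/125 0 0; 0 0 1 0; 0 0 0 1]
T5·…·T1 = [44/125 117/125 2 0; 117/125 -44/125 0 0; 0 0 -1 0; 0 0 0 1]
T6·…·T1 = [22/125 117/250 1 0; -117/125 44/125 0 0; 0 0 -2 0; 0 0 0 1]
det M = -1; M⁻¹ = [88/125 -117/125 44/125 0; 234/125 44/125 117/125 0; 0 0 -1/2 0; 0 0 0 1]
M⁻¹ · (-2439/500, 51/125, 8)ᵀ = (-1, -3/2, -4)ᵀ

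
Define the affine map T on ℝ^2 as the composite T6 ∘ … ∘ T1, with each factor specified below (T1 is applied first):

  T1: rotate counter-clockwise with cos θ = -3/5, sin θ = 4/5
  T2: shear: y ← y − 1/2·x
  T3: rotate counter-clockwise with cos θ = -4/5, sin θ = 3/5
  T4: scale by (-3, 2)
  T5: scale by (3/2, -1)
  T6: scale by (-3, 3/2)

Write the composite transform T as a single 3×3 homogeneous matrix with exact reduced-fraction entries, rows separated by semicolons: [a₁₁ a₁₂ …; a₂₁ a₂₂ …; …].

T = [-243/100 513/50 0; 93/25 24/25 0; 0 0 1]

T1 = [-3/5 -4/5 0; 4/5 -3/5 0; 0 0 1]
T2·T1 = [-3/5 -4/5 0; 11/10 -1/5 0; 0 0 1]
T3·…·T1 = [-9/50 19/25 0; -31/25 -8/25 0; 0 0 1]
T4·…·T1 = [27/50 -57/25 0; -62/25 -16/25 0; 0 0 1]
T5·…·T1 = [81/100 -171/50 0; 62/25 16/25 0; 0 0 1]
T6·…·T1 = [-243/100 513/50 0; 93/25 24/25 0; 0 0 1]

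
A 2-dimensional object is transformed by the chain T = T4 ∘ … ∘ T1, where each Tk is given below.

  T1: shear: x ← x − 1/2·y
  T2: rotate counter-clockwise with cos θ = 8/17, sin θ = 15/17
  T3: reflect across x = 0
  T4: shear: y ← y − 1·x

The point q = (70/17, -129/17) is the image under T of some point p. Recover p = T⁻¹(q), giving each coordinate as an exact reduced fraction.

p = (-4, 2)

T1 = [1 -1/2 0; 0 1 0; 0 0 1]
T2·T1 = [8/17 -19/17 0; 15/17 1/34 0; 0 0 1]
T3·…·T1 = [-8/17 19/17 0; 15/17 1/34 0; 0 0 1]
T4·…·T1 = [-8/17 19/17 0; 23/17 -37/34 0; 0 0 1]
det M = -1; M⁻¹ = [37/34 19/17 0; 23/17 8/17 0; 0 0 1]
M⁻¹ · (70/17, -129/17)ᵀ = (-4, 2)ᵀ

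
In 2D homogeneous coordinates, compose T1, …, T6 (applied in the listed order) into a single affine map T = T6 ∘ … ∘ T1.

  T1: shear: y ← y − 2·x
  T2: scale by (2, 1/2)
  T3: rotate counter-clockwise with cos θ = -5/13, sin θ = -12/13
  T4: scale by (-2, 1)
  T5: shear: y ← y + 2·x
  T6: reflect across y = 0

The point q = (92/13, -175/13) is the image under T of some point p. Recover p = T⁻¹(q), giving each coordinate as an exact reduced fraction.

p = (1, -4)

T1 = [1 0 0; -2 1 0; 0 0 1]
T2·T1 = [2 0 0; -1 1/2 0; 0 0 1]
T3·…·T1 = [-22/13 6/13 0; -19/13 -5/26 0; 0 0 1]
T4·…·T1 = [44/13 -12/13 0; -19/13 -5/26 0; 0 0 1]
T5·…·T1 = [44/13 -12/13 0; 69/13 -53/26 0; 0 0 1]
T6·…·T1 = [44/13 -12/13 0; -69/13 53/26 0; 0 0 1]
det M = 2; M⁻¹ = [53/52 6/13 0; 69/26 22/13 0; 0 0 1]
M⁻¹ · (92/13, -175/13)ᵀ = (1, -4)ᵀ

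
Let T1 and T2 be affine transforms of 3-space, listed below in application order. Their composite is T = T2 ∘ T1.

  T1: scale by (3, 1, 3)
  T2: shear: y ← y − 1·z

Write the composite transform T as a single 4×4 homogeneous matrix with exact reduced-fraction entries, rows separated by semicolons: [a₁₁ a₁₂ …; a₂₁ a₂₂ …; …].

T1 = [3 0 0 0; 0 1 0 0; 0 0 3 0; 0 0 0 1]
T2·T1 = [3 0 0 0; 0 1 -3 0; 0 0 3 0; 0 0 0 1]

T = [3 0 0 0; 0 1 -3 0; 0 0 3 0; 0 0 0 1]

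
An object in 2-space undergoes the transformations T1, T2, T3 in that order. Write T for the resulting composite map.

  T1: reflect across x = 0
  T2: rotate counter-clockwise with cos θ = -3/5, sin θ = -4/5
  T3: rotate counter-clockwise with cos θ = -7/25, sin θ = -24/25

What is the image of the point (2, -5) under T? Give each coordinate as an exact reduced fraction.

T(p) = (26/5, 7/5)

T1 reflect across x = 0: (2, -5) → (-2, -5)
T2 rotate counter-clockwise with cos θ = -3/5, sin θ = -4/5: (-2, -5) → (-14/5, 23/5)
T3 rotate counter-clockwise with cos θ = -7/25, sin θ = -24/25: (-14/5, 23/5) → (26/5, 7/5)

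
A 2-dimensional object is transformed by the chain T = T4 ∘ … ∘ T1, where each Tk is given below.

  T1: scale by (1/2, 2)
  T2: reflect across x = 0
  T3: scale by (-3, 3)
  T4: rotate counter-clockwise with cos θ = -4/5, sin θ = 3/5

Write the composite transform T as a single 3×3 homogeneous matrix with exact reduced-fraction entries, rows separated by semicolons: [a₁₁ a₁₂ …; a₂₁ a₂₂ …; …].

T = [-6/5 -18/5 0; 9/10 -24/5 0; 0 0 1]

T1 = [1/2 0 0; 0 2 0; 0 0 1]
T2·T1 = [-1/2 0 0; 0 2 0; 0 0 1]
T3·…·T1 = [3/2 0 0; 0 6 0; 0 0 1]
T4·…·T1 = [-6/5 -18/5 0; 9/10 -24/5 0; 0 0 1]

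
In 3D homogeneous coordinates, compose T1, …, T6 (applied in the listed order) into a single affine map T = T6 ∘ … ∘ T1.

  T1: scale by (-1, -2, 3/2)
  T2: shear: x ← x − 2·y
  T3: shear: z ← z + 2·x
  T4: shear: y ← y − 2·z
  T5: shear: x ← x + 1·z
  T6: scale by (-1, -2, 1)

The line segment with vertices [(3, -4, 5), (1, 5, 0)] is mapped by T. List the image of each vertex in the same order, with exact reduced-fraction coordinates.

image vertices: (99/2, -138, -61/2), (-57, 172, 38)

T1 scale by (-1, -2, 3/2): (3, -4, 5) → (-3, 8, 15/2); (1, 5, 0) → (-1, -10, 0)
T2 shear: x ← x − 2·y: (-3, 8, 15/2) → (-19, 8, 15/2); (-1, -10, 0) → (19, -10, 0)
T3 shear: z ← z + 2·x: (-19, 8, 15/2) → (-19, 8, -61/2); (19, -10, 0) → (19, -10, 38)
T4 shear: y ← y − 2·z: (-19, 8, -61/2) → (-19, 69, -61/2); (19, -10, 38) → (19, -86, 38)
T5 shear: x ← x + 1·z: (-19, 69, -61/2) → (-99/2, 69, -61/2); (19, -86, 38) → (57, -86, 38)
T6 scale by (-1, -2, 1): (-99/2, 69, -61/2) → (99/2, -138, -61/2); (57, -86, 38) → (-57, 172, 38)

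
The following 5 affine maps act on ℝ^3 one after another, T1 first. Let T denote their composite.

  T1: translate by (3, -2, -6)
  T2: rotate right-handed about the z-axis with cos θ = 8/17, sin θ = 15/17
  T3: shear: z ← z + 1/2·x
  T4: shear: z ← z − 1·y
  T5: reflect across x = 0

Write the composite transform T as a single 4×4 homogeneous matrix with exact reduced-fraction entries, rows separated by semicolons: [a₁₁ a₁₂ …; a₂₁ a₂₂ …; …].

T1 = [1 0 0 3; 0 1 0 -2; 0 0 1 -6; 0 0 0 1]
T2·T1 = [8/17 -15/17 0 54/17; 15/17 8/17 0 29/17; 0 0 1 -6; 0 0 0 1]
T3·…·T1 = [8/17 -15/17 0 54/17; 15/17 8/17 0 29/17; 4/17 -15/34 1 -75/17; 0 0 0 1]
T4·…·T1 = [8/17 -15/17 0 54/17; 15/17 8/17 0 29/17; -11/17 -31/34 1 -104/17; 0 0 0 1]
T5·…·T1 = [-8/17 15/17 0 -54/17; 15/17 8/17 0 29/17; -11/17 -31/34 1 -104/17; 0 0 0 1]

T = [-8/17 15/17 0 -54/17; 15/17 8/17 0 29/17; -11/17 -31/34 1 -104/17; 0 0 0 1]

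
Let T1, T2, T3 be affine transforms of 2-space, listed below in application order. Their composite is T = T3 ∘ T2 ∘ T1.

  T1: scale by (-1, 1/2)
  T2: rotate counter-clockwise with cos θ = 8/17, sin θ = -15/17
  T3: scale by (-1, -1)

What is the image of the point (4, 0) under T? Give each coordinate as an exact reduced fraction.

T(p) = (32/17, -60/17)

T1 scale by (-1, 1/2): (4, 0) → (-4, 0)
T2 rotate counter-clockwise with cos θ = 8/17, sin θ = -15/17: (-4, 0) → (-32/17, 60/17)
T3 scale by (-1, -1): (-32/17, 60/17) → (32/17, -60/17)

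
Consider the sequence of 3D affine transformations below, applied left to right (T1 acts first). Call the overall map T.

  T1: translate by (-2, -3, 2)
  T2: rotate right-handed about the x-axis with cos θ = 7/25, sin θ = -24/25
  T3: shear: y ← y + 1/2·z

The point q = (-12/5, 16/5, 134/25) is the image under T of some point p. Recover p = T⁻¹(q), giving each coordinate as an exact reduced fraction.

p = (-2/5, -2, 0)

T1 = [1 0 0 -2; 0 1 0 -3; 0 0 1 2; 0 0 0 1]
T2·T1 = [1 0 0 -2; 0 7/25 24/25 27/25; 0 -24/25 7/25 86/25; 0 0 0 1]
T3·…·T1 = [1 0 0 -2; 0 -1/5 11/10 14/5; 0 -24/25 7/25 86/25; 0 0 0 1]
det M = 1; M⁻¹ = [1 0 0 2; 0 7/25 -11/10 3; 0 24/25 -1/5 -2; 0 0 0 1]
M⁻¹ · (-12/5, 16/5, 134/25)ᵀ = (-2/5, -2, 0)ᵀ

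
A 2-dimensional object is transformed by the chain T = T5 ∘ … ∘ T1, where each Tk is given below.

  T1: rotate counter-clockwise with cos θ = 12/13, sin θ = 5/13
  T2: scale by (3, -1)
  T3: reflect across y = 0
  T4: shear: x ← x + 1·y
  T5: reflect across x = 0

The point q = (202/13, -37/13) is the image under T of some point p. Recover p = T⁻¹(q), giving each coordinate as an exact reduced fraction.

p = (-5, -1)

T1 = [12/13 -5/13 0; 5/13 12/13 0; 0 0 1]
T2·T1 = [36/13 -15/13 0; -5/13 -12/13 0; 0 0 1]
T3·…·T1 = [36/13 -15/13 0; 5/13 12/13 0; 0 0 1]
T4·…·T1 = [41/13 -3/13 0; 5/13 12/13 0; 0 0 1]
T5·…·T1 = [-41/13 3/13 0; 5/13 12/13 0; 0 0 1]
det M = -3; M⁻¹ = [-4/13 1/13 0; 5/39 41/39 0; 0 0 1]
M⁻¹ · (202/13, -37/13)ᵀ = (-5, -1)ᵀ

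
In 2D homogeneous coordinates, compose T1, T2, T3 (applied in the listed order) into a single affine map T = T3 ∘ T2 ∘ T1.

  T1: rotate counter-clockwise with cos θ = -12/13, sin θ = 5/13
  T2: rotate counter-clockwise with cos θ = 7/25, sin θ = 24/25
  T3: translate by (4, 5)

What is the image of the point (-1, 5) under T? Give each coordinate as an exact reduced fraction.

T(p) = (213/25, 66/25)

T1 rotate counter-clockwise with cos θ = -12/13, sin θ = 5/13: (-1, 5) → (-1, -5)
T2 rotate counter-clockwise with cos θ = 7/25, sin θ = 24/25: (-1, -5) → (113/25, -59/25)
T3 translate by (4, 5): (113/25, -59/25) → (213/25, 66/25)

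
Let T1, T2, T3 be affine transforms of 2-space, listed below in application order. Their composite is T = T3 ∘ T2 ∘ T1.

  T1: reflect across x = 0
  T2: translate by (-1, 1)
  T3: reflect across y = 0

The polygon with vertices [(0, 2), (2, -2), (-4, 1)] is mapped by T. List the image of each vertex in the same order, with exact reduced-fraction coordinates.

image vertices: (-1, -3), (-3, 1), (3, -2)

T1 reflect across x = 0: (0, 2) → (0, 2); (2, -2) → (-2, -2); (-4, 1) → (4, 1)
T2 translate by (-1, 1): (0, 2) → (-1, 3); (-2, -2) → (-3, -1); (4, 1) → (3, 2)
T3 reflect across y = 0: (-1, 3) → (-1, -3); (-3, -1) → (-3, 1); (3, 2) → (3, -2)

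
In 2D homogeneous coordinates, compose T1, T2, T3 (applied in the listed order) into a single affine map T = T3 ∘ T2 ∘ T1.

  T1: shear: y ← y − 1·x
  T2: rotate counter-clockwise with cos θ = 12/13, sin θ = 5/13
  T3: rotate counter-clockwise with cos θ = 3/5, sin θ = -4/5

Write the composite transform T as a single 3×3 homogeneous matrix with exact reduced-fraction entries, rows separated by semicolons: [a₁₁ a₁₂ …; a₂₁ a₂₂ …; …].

T1 = [1 0 0; -1 1 0; 0 0 1]
T2·T1 = [17/13 -5/13 0; -7/13 12/13 0; 0 0 1]
T3·…·T1 = [23/65 33/65 0; -89/65 56/65 0; 0 0 1]

T = [23/65 33/65 0; -89/65 56/65 0; 0 0 1]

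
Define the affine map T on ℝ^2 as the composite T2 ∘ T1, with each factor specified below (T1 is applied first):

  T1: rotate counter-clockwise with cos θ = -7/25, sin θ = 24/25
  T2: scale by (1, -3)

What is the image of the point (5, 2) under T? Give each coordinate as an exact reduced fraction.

T(p) = (-83/25, -318/25)

T1 rotate counter-clockwise with cos θ = -7/25, sin θ = 24/25: (5, 2) → (-83/25, 106/25)
T2 scale by (1, -3): (-83/25, 106/25) → (-83/25, -318/25)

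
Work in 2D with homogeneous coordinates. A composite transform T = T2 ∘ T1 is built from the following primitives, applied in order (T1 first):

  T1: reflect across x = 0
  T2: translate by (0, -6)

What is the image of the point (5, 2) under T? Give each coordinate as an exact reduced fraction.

T1 reflect across x = 0: (5, 2) → (-5, 2)
T2 translate by (0, -6): (-5, 2) → (-5, -4)

T(p) = (-5, -4)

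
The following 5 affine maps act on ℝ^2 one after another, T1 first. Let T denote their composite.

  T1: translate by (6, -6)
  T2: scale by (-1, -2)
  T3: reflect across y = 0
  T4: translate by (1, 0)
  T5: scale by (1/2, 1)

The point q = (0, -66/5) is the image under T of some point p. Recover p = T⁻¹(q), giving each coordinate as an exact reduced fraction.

p = (-5, -3/5)

T1 = [1 0 6; 0 1 -6; 0 0 1]
T2·T1 = [-1 0 -6; 0 -2 12; 0 0 1]
T3·…·T1 = [-1 0 -6; 0 2 -12; 0 0 1]
T4·…·T1 = [-1 0 -5; 0 2 -12; 0 0 1]
T5·…·T1 = [-1/2 0 -5/2; 0 2 -12; 0 0 1]
det M = -1; M⁻¹ = [-2 0 -5; 0 1/2 6; 0 0 1]
M⁻¹ · (0, -66/5)ᵀ = (-5, -3/5)ᵀ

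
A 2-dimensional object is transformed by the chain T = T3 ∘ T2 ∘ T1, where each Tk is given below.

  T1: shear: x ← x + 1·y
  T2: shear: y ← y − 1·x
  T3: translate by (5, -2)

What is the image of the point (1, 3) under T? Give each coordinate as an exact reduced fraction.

T(p) = (9, -3)

T1 shear: x ← x + 1·y: (1, 3) → (4, 3)
T2 shear: y ← y − 1·x: (4, 3) → (4, -1)
T3 translate by (5, -2): (4, -1) → (9, -3)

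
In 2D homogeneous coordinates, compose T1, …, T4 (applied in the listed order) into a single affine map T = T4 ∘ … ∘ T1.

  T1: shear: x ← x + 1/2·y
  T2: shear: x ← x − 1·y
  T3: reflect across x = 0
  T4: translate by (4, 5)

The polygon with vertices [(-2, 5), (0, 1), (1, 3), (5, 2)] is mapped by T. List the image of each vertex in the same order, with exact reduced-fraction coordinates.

T1 shear: x ← x + 1/2·y: (-2, 5) → (1/2, 5); (0, 1) → (1/2, 1); (1, 3) → (5/2, 3); (5, 2) → (6, 2)
T2 shear: x ← x − 1·y: (1/2, 5) → (-9/2, 5); (1/2, 1) → (-1/2, 1); (5/2, 3) → (-1/2, 3); (6, 2) → (4, 2)
T3 reflect across x = 0: (-9/2, 5) → (9/2, 5); (-1/2, 1) → (1/2, 1); (-1/2, 3) → (1/2, 3); (4, 2) → (-4, 2)
T4 translate by (4, 5): (9/2, 5) → (17/2, 10); (1/2, 1) → (9/2, 6); (1/2, 3) → (9/2, 8); (-4, 2) → (0, 7)

image vertices: (17/2, 10), (9/2, 6), (9/2, 8), (0, 7)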